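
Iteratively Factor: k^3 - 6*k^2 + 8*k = (k)*(k^2 - 6*k + 8) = k*(k - 2)*(k - 4)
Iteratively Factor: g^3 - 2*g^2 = (g)*(g^2 - 2*g) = g*(g - 2)*(g)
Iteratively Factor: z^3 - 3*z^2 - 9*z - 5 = (z + 1)*(z^2 - 4*z - 5) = (z - 5)*(z + 1)*(z + 1)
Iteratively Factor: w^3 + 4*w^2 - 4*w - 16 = (w + 2)*(w^2 + 2*w - 8) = (w - 2)*(w + 2)*(w + 4)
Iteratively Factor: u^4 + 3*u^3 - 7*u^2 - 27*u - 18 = (u + 3)*(u^3 - 7*u - 6) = (u - 3)*(u + 3)*(u^2 + 3*u + 2) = (u - 3)*(u + 2)*(u + 3)*(u + 1)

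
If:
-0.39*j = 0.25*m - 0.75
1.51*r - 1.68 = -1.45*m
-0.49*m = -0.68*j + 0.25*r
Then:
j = 0.96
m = 1.50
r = -0.33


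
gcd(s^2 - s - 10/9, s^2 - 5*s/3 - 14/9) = s + 2/3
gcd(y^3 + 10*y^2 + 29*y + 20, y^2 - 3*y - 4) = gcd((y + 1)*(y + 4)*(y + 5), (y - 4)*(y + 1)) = y + 1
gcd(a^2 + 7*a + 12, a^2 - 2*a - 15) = a + 3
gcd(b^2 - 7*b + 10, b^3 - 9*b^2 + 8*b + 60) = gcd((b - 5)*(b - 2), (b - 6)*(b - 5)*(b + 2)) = b - 5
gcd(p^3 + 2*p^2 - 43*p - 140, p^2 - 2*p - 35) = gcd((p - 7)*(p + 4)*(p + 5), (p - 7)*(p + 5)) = p^2 - 2*p - 35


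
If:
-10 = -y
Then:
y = 10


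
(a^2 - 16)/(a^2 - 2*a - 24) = (a - 4)/(a - 6)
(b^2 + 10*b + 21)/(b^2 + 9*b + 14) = (b + 3)/(b + 2)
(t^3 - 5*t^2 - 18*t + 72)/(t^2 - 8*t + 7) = (t^3 - 5*t^2 - 18*t + 72)/(t^2 - 8*t + 7)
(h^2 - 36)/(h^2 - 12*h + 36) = (h + 6)/(h - 6)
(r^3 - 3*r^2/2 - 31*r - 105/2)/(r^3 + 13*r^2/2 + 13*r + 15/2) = (r - 7)/(r + 1)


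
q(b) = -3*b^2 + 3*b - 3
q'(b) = 3 - 6*b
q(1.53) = -5.43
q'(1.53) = -6.18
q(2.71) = -16.90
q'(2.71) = -13.26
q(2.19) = -10.82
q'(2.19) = -10.14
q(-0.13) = -3.44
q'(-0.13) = 3.78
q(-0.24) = -3.89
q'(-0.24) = 4.44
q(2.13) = -10.22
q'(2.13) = -9.78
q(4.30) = -45.57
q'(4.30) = -22.80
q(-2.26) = -25.10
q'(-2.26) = 16.56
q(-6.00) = -129.00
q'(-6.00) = 39.00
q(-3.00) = -39.00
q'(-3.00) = 21.00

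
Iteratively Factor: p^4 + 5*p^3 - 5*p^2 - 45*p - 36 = (p + 3)*(p^3 + 2*p^2 - 11*p - 12) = (p - 3)*(p + 3)*(p^2 + 5*p + 4) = (p - 3)*(p + 3)*(p + 4)*(p + 1)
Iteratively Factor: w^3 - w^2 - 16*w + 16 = (w - 1)*(w^2 - 16) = (w - 4)*(w - 1)*(w + 4)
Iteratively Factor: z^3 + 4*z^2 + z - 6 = (z - 1)*(z^2 + 5*z + 6) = (z - 1)*(z + 3)*(z + 2)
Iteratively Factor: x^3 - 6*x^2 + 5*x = (x - 1)*(x^2 - 5*x) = (x - 5)*(x - 1)*(x)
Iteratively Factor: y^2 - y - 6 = (y + 2)*(y - 3)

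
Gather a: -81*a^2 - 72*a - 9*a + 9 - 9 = -81*a^2 - 81*a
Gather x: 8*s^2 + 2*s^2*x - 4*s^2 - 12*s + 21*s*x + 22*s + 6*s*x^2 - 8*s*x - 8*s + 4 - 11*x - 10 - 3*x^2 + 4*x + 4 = 4*s^2 + 2*s + x^2*(6*s - 3) + x*(2*s^2 + 13*s - 7) - 2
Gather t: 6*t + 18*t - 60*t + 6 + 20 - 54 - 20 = -36*t - 48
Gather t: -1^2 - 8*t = -8*t - 1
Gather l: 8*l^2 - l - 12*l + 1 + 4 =8*l^2 - 13*l + 5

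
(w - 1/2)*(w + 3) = w^2 + 5*w/2 - 3/2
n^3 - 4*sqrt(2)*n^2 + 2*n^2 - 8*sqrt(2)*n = n*(n + 2)*(n - 4*sqrt(2))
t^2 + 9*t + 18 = (t + 3)*(t + 6)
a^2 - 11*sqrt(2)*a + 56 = (a - 7*sqrt(2))*(a - 4*sqrt(2))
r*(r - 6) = r^2 - 6*r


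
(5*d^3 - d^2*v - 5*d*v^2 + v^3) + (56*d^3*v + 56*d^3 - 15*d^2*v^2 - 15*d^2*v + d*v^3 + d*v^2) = 56*d^3*v + 61*d^3 - 15*d^2*v^2 - 16*d^2*v + d*v^3 - 4*d*v^2 + v^3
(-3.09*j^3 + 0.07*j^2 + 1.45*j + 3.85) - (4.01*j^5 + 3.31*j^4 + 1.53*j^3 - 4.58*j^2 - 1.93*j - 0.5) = -4.01*j^5 - 3.31*j^4 - 4.62*j^3 + 4.65*j^2 + 3.38*j + 4.35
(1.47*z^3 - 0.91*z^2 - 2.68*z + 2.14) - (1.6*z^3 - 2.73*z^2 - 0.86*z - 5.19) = -0.13*z^3 + 1.82*z^2 - 1.82*z + 7.33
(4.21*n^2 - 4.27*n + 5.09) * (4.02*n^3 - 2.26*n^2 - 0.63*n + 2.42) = 16.9242*n^5 - 26.68*n^4 + 27.4597*n^3 + 1.3749*n^2 - 13.5401*n + 12.3178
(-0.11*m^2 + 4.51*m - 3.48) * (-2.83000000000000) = 0.3113*m^2 - 12.7633*m + 9.8484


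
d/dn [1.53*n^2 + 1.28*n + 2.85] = 3.06*n + 1.28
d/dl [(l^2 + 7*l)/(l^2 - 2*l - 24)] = 3*(-3*l^2 - 16*l - 56)/(l^4 - 4*l^3 - 44*l^2 + 96*l + 576)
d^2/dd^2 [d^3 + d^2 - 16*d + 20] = 6*d + 2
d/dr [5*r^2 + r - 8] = 10*r + 1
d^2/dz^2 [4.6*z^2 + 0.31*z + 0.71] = 9.20000000000000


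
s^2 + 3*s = s*(s + 3)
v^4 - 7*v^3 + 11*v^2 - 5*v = v*(v - 5)*(v - 1)^2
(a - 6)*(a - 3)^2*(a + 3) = a^4 - 9*a^3 + 9*a^2 + 81*a - 162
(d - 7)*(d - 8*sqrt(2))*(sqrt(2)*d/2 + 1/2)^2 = d^4/2 - 7*sqrt(2)*d^3/2 - 7*d^3/2 - 31*d^2/4 + 49*sqrt(2)*d^2/2 - 2*sqrt(2)*d + 217*d/4 + 14*sqrt(2)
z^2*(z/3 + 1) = z^3/3 + z^2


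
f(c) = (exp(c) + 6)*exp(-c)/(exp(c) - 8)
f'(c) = -(exp(c) + 6)*exp(-c)/(exp(c) - 8) + 1/(exp(c) - 8) - (exp(c) + 6)/(exp(c) - 8)^2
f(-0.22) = -1.18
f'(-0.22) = 0.91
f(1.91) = -1.51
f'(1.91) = -7.49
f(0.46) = -0.75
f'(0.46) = 0.41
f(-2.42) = -8.66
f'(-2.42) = 8.43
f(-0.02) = -1.01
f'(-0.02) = 0.73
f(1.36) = -0.62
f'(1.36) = -0.21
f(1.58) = -0.71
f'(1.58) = -0.70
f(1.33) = -0.61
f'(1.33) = -0.17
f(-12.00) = -122066.31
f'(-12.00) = 122066.09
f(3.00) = 0.11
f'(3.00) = -0.20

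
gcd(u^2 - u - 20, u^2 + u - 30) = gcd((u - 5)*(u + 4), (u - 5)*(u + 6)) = u - 5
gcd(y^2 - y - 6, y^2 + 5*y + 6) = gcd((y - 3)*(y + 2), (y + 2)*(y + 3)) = y + 2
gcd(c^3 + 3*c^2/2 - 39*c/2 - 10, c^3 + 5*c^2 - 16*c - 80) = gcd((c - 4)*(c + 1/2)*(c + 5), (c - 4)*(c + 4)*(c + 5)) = c^2 + c - 20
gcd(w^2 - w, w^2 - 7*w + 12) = 1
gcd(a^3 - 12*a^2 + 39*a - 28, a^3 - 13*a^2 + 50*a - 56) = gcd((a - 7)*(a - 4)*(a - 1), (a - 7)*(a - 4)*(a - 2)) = a^2 - 11*a + 28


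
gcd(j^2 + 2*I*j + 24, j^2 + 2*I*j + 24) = j^2 + 2*I*j + 24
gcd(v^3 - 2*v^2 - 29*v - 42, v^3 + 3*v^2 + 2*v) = v + 2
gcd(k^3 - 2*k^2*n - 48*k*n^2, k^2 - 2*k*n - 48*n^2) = k^2 - 2*k*n - 48*n^2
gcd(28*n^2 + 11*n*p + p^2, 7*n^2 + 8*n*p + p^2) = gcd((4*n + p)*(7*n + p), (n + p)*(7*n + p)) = 7*n + p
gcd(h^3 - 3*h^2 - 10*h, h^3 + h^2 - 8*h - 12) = h + 2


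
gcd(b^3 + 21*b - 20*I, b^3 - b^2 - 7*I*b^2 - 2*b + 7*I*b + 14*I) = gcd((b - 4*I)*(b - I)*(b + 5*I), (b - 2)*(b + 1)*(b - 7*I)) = 1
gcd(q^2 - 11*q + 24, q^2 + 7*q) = 1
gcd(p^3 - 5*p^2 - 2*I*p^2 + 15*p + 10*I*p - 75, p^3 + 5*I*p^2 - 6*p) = p + 3*I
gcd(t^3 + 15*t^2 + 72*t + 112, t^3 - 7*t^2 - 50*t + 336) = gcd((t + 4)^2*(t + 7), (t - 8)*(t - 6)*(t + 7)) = t + 7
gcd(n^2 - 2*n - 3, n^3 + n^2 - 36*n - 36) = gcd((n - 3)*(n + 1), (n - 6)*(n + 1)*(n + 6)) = n + 1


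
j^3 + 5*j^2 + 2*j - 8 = (j - 1)*(j + 2)*(j + 4)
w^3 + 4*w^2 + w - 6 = (w - 1)*(w + 2)*(w + 3)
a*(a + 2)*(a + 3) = a^3 + 5*a^2 + 6*a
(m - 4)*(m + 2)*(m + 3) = m^3 + m^2 - 14*m - 24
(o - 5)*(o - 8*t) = o^2 - 8*o*t - 5*o + 40*t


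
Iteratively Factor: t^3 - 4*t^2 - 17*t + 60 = (t + 4)*(t^2 - 8*t + 15) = (t - 5)*(t + 4)*(t - 3)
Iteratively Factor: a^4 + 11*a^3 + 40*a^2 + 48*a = (a)*(a^3 + 11*a^2 + 40*a + 48) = a*(a + 4)*(a^2 + 7*a + 12) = a*(a + 4)^2*(a + 3)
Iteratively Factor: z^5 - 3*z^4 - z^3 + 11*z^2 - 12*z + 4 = (z - 1)*(z^4 - 2*z^3 - 3*z^2 + 8*z - 4) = (z - 1)*(z + 2)*(z^3 - 4*z^2 + 5*z - 2) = (z - 1)^2*(z + 2)*(z^2 - 3*z + 2) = (z - 1)^3*(z + 2)*(z - 2)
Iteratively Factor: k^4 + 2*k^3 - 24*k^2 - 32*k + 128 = (k - 2)*(k^3 + 4*k^2 - 16*k - 64) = (k - 4)*(k - 2)*(k^2 + 8*k + 16) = (k - 4)*(k - 2)*(k + 4)*(k + 4)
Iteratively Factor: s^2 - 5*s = (s - 5)*(s)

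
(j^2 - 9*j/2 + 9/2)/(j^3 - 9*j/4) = 2*(j - 3)/(j*(2*j + 3))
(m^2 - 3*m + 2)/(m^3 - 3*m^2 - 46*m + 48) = (m - 2)/(m^2 - 2*m - 48)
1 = 1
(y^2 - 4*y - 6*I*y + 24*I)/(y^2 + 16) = (y^2 - 4*y - 6*I*y + 24*I)/(y^2 + 16)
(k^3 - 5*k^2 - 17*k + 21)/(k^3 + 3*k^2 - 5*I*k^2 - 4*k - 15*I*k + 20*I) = (k^2 - 4*k - 21)/(k^2 + k*(4 - 5*I) - 20*I)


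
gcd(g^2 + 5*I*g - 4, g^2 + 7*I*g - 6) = g + I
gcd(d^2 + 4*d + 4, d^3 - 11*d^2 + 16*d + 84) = d + 2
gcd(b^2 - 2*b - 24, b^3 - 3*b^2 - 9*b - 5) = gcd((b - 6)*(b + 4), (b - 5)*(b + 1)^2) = 1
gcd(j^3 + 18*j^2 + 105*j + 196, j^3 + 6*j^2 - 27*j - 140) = j^2 + 11*j + 28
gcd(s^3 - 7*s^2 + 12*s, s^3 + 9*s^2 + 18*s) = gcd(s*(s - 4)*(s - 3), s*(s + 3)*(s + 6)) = s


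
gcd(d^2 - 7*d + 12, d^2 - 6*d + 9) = d - 3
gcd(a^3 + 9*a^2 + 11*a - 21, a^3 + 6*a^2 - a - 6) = a - 1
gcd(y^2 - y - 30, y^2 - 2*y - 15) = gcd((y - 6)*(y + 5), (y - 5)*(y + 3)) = 1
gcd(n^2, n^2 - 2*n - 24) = 1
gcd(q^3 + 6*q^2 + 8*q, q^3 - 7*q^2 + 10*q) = q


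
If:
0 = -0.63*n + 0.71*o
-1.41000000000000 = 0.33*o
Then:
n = -4.82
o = -4.27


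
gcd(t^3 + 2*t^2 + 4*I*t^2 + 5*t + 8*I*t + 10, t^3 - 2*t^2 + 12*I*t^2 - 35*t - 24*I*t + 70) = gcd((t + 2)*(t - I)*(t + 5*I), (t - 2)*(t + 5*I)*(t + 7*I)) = t + 5*I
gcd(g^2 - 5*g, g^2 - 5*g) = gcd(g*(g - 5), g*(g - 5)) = g^2 - 5*g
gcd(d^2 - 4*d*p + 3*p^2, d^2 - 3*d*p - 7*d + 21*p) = -d + 3*p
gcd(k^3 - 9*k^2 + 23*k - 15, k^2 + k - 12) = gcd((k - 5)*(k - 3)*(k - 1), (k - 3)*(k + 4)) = k - 3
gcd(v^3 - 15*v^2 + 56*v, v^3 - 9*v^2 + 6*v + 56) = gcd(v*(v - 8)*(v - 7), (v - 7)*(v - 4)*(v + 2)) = v - 7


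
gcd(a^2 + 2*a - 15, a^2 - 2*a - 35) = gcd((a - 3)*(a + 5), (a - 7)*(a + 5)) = a + 5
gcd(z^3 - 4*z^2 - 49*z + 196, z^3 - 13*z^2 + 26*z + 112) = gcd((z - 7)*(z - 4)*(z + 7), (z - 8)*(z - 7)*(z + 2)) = z - 7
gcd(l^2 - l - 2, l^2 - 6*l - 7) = l + 1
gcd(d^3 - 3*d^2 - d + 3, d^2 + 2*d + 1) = d + 1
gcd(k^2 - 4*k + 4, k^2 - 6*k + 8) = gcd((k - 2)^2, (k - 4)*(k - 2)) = k - 2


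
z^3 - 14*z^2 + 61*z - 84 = (z - 7)*(z - 4)*(z - 3)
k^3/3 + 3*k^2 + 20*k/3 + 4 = (k/3 + 1/3)*(k + 2)*(k + 6)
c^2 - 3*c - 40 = (c - 8)*(c + 5)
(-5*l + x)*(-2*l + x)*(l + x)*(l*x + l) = 10*l^4*x + 10*l^4 + 3*l^3*x^2 + 3*l^3*x - 6*l^2*x^3 - 6*l^2*x^2 + l*x^4 + l*x^3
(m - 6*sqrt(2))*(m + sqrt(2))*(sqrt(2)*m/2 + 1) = sqrt(2)*m^3/2 - 4*m^2 - 11*sqrt(2)*m - 12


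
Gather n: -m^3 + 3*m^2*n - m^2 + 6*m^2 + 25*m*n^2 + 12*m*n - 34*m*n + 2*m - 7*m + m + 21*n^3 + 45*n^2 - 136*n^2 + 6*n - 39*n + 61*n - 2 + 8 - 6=-m^3 + 5*m^2 - 4*m + 21*n^3 + n^2*(25*m - 91) + n*(3*m^2 - 22*m + 28)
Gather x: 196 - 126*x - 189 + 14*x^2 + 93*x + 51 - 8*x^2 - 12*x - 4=6*x^2 - 45*x + 54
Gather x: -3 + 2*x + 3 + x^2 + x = x^2 + 3*x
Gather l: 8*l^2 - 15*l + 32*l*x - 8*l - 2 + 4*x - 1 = 8*l^2 + l*(32*x - 23) + 4*x - 3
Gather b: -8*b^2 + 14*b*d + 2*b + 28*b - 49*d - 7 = -8*b^2 + b*(14*d + 30) - 49*d - 7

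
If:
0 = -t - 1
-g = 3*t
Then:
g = 3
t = -1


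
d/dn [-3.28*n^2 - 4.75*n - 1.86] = -6.56*n - 4.75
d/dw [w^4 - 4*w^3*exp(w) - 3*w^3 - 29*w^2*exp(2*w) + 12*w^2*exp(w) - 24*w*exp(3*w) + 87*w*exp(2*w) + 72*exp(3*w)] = -4*w^3*exp(w) + 4*w^3 - 58*w^2*exp(2*w) - 9*w^2 - 72*w*exp(3*w) + 116*w*exp(2*w) + 24*w*exp(w) + 192*exp(3*w) + 87*exp(2*w)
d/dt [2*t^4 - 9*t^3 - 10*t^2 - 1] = t*(8*t^2 - 27*t - 20)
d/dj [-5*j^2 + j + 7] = 1 - 10*j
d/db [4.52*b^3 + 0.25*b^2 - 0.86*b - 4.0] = 13.56*b^2 + 0.5*b - 0.86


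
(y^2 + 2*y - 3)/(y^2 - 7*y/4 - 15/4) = 4*(-y^2 - 2*y + 3)/(-4*y^2 + 7*y + 15)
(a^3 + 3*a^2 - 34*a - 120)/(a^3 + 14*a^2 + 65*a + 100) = (a - 6)/(a + 5)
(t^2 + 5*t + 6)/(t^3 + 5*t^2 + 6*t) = 1/t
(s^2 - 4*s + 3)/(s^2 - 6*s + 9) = (s - 1)/(s - 3)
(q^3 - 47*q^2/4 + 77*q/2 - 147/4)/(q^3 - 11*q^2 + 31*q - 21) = (q - 7/4)/(q - 1)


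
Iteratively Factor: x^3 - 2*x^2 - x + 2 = (x - 2)*(x^2 - 1) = (x - 2)*(x - 1)*(x + 1)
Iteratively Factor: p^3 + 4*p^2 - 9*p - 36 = (p - 3)*(p^2 + 7*p + 12) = (p - 3)*(p + 4)*(p + 3)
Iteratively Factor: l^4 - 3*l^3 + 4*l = (l - 2)*(l^3 - l^2 - 2*l) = l*(l - 2)*(l^2 - l - 2) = l*(l - 2)*(l + 1)*(l - 2)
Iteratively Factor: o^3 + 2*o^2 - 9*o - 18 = (o + 3)*(o^2 - o - 6) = (o + 2)*(o + 3)*(o - 3)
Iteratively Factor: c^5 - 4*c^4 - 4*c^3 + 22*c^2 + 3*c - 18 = (c - 3)*(c^4 - c^3 - 7*c^2 + c + 6) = (c - 3)^2*(c^3 + 2*c^2 - c - 2) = (c - 3)^2*(c + 1)*(c^2 + c - 2) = (c - 3)^2*(c - 1)*(c + 1)*(c + 2)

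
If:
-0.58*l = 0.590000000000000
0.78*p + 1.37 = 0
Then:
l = -1.02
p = -1.76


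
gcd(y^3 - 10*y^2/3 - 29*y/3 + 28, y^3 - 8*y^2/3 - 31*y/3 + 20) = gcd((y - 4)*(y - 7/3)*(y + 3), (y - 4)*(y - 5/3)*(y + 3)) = y^2 - y - 12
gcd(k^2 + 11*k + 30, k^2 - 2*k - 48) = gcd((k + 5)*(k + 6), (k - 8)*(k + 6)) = k + 6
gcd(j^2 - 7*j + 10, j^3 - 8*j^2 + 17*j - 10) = j^2 - 7*j + 10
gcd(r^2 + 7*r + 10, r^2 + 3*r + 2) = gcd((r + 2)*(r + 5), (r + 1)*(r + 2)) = r + 2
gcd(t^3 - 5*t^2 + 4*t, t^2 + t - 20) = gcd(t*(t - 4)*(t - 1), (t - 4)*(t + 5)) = t - 4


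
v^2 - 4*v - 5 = (v - 5)*(v + 1)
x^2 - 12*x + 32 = (x - 8)*(x - 4)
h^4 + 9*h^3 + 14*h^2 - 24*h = h*(h - 1)*(h + 4)*(h + 6)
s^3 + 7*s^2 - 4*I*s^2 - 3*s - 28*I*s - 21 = (s + 7)*(s - 3*I)*(s - I)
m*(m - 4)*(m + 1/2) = m^3 - 7*m^2/2 - 2*m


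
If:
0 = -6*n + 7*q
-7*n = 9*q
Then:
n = 0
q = 0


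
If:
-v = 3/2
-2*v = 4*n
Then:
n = 3/4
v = -3/2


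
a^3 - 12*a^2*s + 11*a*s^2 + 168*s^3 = (a - 8*s)*(a - 7*s)*(a + 3*s)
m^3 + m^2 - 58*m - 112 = (m - 8)*(m + 2)*(m + 7)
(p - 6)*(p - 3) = p^2 - 9*p + 18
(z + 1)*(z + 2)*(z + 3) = z^3 + 6*z^2 + 11*z + 6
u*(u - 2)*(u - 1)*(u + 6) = u^4 + 3*u^3 - 16*u^2 + 12*u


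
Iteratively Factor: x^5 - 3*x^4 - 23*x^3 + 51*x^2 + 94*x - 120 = (x + 4)*(x^4 - 7*x^3 + 5*x^2 + 31*x - 30) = (x + 2)*(x + 4)*(x^3 - 9*x^2 + 23*x - 15) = (x - 3)*(x + 2)*(x + 4)*(x^2 - 6*x + 5) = (x - 3)*(x - 1)*(x + 2)*(x + 4)*(x - 5)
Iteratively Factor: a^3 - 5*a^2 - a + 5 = (a - 1)*(a^2 - 4*a - 5) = (a - 5)*(a - 1)*(a + 1)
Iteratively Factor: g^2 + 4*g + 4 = (g + 2)*(g + 2)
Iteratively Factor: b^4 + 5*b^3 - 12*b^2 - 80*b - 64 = (b + 4)*(b^3 + b^2 - 16*b - 16) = (b + 4)^2*(b^2 - 3*b - 4) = (b - 4)*(b + 4)^2*(b + 1)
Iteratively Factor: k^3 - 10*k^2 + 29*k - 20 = (k - 1)*(k^2 - 9*k + 20) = (k - 4)*(k - 1)*(k - 5)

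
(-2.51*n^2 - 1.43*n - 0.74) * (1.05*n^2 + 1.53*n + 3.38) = -2.6355*n^4 - 5.3418*n^3 - 11.4487*n^2 - 5.9656*n - 2.5012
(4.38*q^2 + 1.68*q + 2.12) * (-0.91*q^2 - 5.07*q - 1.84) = -3.9858*q^4 - 23.7354*q^3 - 18.506*q^2 - 13.8396*q - 3.9008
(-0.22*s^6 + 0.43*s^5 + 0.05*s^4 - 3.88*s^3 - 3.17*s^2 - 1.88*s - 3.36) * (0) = 0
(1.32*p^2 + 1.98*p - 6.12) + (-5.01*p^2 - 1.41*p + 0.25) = -3.69*p^2 + 0.57*p - 5.87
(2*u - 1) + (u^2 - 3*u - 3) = u^2 - u - 4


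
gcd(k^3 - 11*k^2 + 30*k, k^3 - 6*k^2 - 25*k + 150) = k^2 - 11*k + 30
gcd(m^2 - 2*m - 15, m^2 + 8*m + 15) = m + 3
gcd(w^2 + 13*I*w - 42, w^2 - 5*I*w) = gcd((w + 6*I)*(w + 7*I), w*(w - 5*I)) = 1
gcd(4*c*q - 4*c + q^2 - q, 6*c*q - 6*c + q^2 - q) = q - 1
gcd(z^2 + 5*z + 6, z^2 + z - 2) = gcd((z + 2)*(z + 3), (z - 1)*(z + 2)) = z + 2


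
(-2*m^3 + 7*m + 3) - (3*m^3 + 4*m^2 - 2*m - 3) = -5*m^3 - 4*m^2 + 9*m + 6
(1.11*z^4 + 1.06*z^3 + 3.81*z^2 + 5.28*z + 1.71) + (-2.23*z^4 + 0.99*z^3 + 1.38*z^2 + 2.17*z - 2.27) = -1.12*z^4 + 2.05*z^3 + 5.19*z^2 + 7.45*z - 0.56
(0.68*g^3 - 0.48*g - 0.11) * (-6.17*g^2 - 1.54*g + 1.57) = -4.1956*g^5 - 1.0472*g^4 + 4.0292*g^3 + 1.4179*g^2 - 0.5842*g - 0.1727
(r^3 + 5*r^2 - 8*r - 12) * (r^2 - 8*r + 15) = r^5 - 3*r^4 - 33*r^3 + 127*r^2 - 24*r - 180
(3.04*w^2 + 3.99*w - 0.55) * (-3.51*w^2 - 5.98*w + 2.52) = -10.6704*w^4 - 32.1841*w^3 - 14.2689*w^2 + 13.3438*w - 1.386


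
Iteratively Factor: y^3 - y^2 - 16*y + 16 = (y + 4)*(y^2 - 5*y + 4) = (y - 4)*(y + 4)*(y - 1)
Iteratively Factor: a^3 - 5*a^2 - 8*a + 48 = (a - 4)*(a^2 - a - 12) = (a - 4)*(a + 3)*(a - 4)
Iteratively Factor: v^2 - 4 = (v + 2)*(v - 2)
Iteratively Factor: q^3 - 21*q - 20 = (q + 4)*(q^2 - 4*q - 5) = (q - 5)*(q + 4)*(q + 1)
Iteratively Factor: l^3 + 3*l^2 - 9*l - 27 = (l + 3)*(l^2 - 9) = (l - 3)*(l + 3)*(l + 3)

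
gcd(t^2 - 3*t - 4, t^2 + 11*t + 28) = 1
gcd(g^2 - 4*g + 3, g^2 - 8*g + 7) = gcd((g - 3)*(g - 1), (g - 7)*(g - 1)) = g - 1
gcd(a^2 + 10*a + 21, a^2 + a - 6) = a + 3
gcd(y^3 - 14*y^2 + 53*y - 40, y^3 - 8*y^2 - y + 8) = y^2 - 9*y + 8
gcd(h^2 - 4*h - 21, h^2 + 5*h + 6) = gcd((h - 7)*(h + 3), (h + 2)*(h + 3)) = h + 3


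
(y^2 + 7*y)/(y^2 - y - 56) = y/(y - 8)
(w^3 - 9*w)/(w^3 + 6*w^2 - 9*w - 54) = w/(w + 6)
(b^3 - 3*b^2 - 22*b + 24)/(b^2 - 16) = (b^2 - 7*b + 6)/(b - 4)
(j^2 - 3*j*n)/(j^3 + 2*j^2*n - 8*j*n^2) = (j - 3*n)/(j^2 + 2*j*n - 8*n^2)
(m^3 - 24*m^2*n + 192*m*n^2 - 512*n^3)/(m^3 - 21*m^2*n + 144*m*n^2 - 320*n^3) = (m - 8*n)/(m - 5*n)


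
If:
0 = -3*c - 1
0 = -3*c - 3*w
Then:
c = -1/3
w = 1/3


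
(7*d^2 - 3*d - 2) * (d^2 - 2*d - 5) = 7*d^4 - 17*d^3 - 31*d^2 + 19*d + 10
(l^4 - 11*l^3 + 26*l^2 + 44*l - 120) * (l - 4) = l^5 - 15*l^4 + 70*l^3 - 60*l^2 - 296*l + 480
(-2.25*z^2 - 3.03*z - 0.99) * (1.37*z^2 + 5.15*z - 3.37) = -3.0825*z^4 - 15.7386*z^3 - 9.3783*z^2 + 5.1126*z + 3.3363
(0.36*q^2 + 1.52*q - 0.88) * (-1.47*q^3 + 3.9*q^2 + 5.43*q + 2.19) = -0.5292*q^5 - 0.8304*q^4 + 9.1764*q^3 + 5.61*q^2 - 1.4496*q - 1.9272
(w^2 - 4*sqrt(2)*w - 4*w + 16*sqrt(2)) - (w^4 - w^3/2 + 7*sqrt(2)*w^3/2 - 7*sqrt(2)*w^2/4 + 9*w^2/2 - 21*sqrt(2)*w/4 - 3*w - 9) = -w^4 - 7*sqrt(2)*w^3/2 + w^3/2 - 7*w^2/2 + 7*sqrt(2)*w^2/4 - w + 5*sqrt(2)*w/4 + 9 + 16*sqrt(2)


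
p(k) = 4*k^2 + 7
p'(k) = 8*k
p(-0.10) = 7.04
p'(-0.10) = -0.80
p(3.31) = 50.82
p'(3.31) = 26.48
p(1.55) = 16.61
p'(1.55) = 12.40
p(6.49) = 175.48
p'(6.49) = 51.92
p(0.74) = 9.19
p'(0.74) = 5.92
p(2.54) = 32.81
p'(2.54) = 20.32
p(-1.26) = 13.35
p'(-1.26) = -10.08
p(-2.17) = 25.84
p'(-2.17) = -17.36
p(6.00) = 151.00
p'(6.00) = 48.00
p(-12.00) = 583.00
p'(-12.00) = -96.00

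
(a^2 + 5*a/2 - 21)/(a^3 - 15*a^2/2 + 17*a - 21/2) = (a + 6)/(a^2 - 4*a + 3)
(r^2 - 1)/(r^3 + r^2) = (r - 1)/r^2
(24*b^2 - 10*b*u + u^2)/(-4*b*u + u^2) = (-6*b + u)/u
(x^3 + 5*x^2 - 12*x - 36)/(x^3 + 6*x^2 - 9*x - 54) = (x + 2)/(x + 3)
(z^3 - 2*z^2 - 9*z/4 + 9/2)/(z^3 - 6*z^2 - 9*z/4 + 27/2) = (z - 2)/(z - 6)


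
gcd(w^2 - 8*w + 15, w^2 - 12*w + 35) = w - 5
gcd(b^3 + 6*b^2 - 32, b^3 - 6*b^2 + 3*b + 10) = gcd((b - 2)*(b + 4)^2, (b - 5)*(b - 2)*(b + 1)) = b - 2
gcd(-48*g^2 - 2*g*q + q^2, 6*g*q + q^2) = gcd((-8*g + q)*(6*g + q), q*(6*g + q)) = 6*g + q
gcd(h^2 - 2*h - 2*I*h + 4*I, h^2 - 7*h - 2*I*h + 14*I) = h - 2*I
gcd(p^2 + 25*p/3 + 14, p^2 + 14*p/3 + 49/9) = p + 7/3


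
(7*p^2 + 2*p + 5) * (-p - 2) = -7*p^3 - 16*p^2 - 9*p - 10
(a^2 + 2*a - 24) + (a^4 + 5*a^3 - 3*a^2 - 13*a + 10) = a^4 + 5*a^3 - 2*a^2 - 11*a - 14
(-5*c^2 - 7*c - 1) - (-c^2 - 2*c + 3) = -4*c^2 - 5*c - 4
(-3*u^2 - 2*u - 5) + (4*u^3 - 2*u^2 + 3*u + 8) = 4*u^3 - 5*u^2 + u + 3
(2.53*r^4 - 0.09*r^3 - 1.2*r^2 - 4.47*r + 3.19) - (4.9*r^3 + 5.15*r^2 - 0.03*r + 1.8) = 2.53*r^4 - 4.99*r^3 - 6.35*r^2 - 4.44*r + 1.39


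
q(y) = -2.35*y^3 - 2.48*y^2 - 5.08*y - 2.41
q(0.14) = -3.18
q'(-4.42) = -120.89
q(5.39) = -469.83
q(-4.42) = 174.52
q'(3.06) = -86.27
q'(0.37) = -7.88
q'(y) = -7.05*y^2 - 4.96*y - 5.08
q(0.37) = -4.75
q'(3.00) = -83.41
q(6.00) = -629.77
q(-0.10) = -1.92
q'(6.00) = -288.64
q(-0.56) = 0.07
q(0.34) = -4.52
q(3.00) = -103.42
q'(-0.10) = -4.65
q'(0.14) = -5.91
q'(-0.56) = -4.51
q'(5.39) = -236.63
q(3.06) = -108.51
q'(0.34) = -7.58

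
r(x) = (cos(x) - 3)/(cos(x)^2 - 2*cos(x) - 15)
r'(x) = (2*sin(x)*cos(x) - 2*sin(x))*(cos(x) - 3)/(cos(x)^2 - 2*cos(x) - 15)^2 - sin(x)/(cos(x)^2 - 2*cos(x) - 15)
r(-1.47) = 0.19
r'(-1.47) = -0.09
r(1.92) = 0.24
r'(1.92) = 0.11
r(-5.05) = 0.17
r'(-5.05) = 0.07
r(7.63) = 0.18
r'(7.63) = 0.08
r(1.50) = 0.19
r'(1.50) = 0.09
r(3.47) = 0.32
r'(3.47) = -0.06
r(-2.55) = 0.30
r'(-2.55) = -0.09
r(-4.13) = 0.26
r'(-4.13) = 0.11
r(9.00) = 0.32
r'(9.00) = 0.07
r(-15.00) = 0.29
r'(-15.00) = -0.10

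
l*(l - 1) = l^2 - l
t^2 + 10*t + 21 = (t + 3)*(t + 7)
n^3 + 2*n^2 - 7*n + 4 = (n - 1)^2*(n + 4)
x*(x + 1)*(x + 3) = x^3 + 4*x^2 + 3*x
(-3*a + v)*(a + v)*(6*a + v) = -18*a^3 - 15*a^2*v + 4*a*v^2 + v^3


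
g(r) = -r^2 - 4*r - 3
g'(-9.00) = 14.00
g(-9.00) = -48.00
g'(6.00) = -16.00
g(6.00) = -63.00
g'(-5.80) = 7.60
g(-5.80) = -13.44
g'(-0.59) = -2.82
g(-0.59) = -0.99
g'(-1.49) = -1.02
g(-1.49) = 0.74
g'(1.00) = -6.00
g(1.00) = -8.00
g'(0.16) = -4.32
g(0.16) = -3.67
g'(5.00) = -14.00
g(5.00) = -48.00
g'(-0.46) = -3.08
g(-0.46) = -1.37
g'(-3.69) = 3.38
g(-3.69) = -1.86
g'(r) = -2*r - 4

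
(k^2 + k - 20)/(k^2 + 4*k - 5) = (k - 4)/(k - 1)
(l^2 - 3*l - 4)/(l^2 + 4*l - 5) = (l^2 - 3*l - 4)/(l^2 + 4*l - 5)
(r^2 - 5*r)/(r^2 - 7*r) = (r - 5)/(r - 7)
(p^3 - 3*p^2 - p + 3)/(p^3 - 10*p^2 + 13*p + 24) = (p - 1)/(p - 8)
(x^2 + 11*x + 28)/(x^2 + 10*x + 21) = (x + 4)/(x + 3)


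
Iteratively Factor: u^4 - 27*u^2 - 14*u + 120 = (u - 2)*(u^3 + 2*u^2 - 23*u - 60) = (u - 2)*(u + 4)*(u^2 - 2*u - 15) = (u - 5)*(u - 2)*(u + 4)*(u + 3)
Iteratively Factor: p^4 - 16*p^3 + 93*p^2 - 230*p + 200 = (p - 4)*(p^3 - 12*p^2 + 45*p - 50) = (p - 5)*(p - 4)*(p^2 - 7*p + 10) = (p - 5)^2*(p - 4)*(p - 2)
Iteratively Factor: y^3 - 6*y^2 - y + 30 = (y + 2)*(y^2 - 8*y + 15) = (y - 3)*(y + 2)*(y - 5)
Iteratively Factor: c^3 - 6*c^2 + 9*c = (c - 3)*(c^2 - 3*c) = c*(c - 3)*(c - 3)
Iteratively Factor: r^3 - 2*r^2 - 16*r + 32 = (r - 2)*(r^2 - 16) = (r - 4)*(r - 2)*(r + 4)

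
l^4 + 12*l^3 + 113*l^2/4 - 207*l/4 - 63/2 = (l - 3/2)*(l + 1/2)*(l + 6)*(l + 7)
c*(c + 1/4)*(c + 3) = c^3 + 13*c^2/4 + 3*c/4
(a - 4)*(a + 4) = a^2 - 16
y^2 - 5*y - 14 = (y - 7)*(y + 2)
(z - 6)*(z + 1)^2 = z^3 - 4*z^2 - 11*z - 6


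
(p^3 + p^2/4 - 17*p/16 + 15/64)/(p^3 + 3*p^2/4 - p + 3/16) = (16*p^2 + 8*p - 15)/(4*(4*p^2 + 4*p - 3))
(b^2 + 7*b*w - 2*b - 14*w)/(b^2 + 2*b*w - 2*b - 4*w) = (b + 7*w)/(b + 2*w)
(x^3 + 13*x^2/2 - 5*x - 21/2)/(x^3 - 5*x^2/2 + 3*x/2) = (x^2 + 8*x + 7)/(x*(x - 1))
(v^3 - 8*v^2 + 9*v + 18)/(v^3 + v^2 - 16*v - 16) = (v^2 - 9*v + 18)/(v^2 - 16)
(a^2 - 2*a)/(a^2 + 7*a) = (a - 2)/(a + 7)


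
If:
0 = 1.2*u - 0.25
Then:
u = 0.21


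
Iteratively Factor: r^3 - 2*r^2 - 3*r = (r)*(r^2 - 2*r - 3) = r*(r - 3)*(r + 1)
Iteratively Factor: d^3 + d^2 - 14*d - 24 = (d + 2)*(d^2 - d - 12) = (d + 2)*(d + 3)*(d - 4)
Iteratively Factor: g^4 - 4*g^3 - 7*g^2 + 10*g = (g)*(g^3 - 4*g^2 - 7*g + 10) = g*(g + 2)*(g^2 - 6*g + 5) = g*(g - 5)*(g + 2)*(g - 1)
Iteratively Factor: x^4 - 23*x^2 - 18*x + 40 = (x + 4)*(x^3 - 4*x^2 - 7*x + 10) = (x - 1)*(x + 4)*(x^2 - 3*x - 10) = (x - 5)*(x - 1)*(x + 4)*(x + 2)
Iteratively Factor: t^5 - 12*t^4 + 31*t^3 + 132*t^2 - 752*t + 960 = (t - 4)*(t^4 - 8*t^3 - t^2 + 128*t - 240) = (t - 4)^2*(t^3 - 4*t^2 - 17*t + 60) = (t - 5)*(t - 4)^2*(t^2 + t - 12) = (t - 5)*(t - 4)^2*(t - 3)*(t + 4)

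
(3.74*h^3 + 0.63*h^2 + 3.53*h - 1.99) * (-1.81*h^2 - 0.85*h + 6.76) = -6.7694*h^5 - 4.3193*h^4 + 18.3576*h^3 + 4.8602*h^2 + 25.5543*h - 13.4524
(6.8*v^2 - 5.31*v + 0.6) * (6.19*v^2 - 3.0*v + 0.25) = 42.092*v^4 - 53.2689*v^3 + 21.344*v^2 - 3.1275*v + 0.15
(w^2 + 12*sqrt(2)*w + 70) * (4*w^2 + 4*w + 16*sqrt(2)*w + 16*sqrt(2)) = 4*w^4 + 4*w^3 + 64*sqrt(2)*w^3 + 64*sqrt(2)*w^2 + 664*w^2 + 664*w + 1120*sqrt(2)*w + 1120*sqrt(2)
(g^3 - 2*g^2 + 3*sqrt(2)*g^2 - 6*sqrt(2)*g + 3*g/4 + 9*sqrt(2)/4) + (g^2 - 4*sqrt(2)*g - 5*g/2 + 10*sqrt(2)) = g^3 - g^2 + 3*sqrt(2)*g^2 - 10*sqrt(2)*g - 7*g/4 + 49*sqrt(2)/4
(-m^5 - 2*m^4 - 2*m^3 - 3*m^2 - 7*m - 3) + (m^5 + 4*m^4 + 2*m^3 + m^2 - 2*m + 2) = 2*m^4 - 2*m^2 - 9*m - 1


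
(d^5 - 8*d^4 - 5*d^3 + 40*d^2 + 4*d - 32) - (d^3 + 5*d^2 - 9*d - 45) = d^5 - 8*d^4 - 6*d^3 + 35*d^2 + 13*d + 13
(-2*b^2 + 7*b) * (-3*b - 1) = 6*b^3 - 19*b^2 - 7*b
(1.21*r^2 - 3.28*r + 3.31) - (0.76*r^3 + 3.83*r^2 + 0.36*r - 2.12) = -0.76*r^3 - 2.62*r^2 - 3.64*r + 5.43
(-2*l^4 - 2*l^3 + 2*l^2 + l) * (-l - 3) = 2*l^5 + 8*l^4 + 4*l^3 - 7*l^2 - 3*l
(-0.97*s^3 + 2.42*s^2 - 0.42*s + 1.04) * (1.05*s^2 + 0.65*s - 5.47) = -1.0185*s^5 + 1.9105*s^4 + 6.4379*s^3 - 12.4184*s^2 + 2.9734*s - 5.6888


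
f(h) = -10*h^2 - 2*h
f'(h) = -20*h - 2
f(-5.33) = -273.43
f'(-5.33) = 104.60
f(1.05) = -13.12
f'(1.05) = -23.00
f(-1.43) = -17.59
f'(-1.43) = 26.60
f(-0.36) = -0.58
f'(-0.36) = 5.20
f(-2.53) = -58.95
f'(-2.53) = 48.60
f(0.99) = -11.78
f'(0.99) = -21.80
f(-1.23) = -12.67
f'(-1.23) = 22.60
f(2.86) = -87.52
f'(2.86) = -59.20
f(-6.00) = -348.00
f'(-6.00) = 118.00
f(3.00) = -96.00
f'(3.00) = -62.00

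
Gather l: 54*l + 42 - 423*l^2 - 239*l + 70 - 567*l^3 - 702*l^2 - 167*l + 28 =-567*l^3 - 1125*l^2 - 352*l + 140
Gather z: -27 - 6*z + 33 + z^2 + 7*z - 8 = z^2 + z - 2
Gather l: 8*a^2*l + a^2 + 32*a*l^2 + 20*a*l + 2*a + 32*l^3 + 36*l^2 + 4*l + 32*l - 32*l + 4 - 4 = a^2 + 2*a + 32*l^3 + l^2*(32*a + 36) + l*(8*a^2 + 20*a + 4)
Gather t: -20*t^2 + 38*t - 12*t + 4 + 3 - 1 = -20*t^2 + 26*t + 6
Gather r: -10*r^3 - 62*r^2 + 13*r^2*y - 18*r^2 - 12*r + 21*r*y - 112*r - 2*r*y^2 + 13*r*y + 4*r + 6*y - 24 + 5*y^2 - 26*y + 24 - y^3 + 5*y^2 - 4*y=-10*r^3 + r^2*(13*y - 80) + r*(-2*y^2 + 34*y - 120) - y^3 + 10*y^2 - 24*y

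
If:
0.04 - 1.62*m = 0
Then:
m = 0.02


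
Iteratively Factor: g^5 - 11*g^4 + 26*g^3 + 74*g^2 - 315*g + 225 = (g - 3)*(g^4 - 8*g^3 + 2*g^2 + 80*g - 75) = (g - 5)*(g - 3)*(g^3 - 3*g^2 - 13*g + 15) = (g - 5)*(g - 3)*(g + 3)*(g^2 - 6*g + 5) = (g - 5)^2*(g - 3)*(g + 3)*(g - 1)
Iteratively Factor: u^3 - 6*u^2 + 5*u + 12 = (u + 1)*(u^2 - 7*u + 12) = (u - 3)*(u + 1)*(u - 4)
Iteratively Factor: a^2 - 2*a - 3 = (a - 3)*(a + 1)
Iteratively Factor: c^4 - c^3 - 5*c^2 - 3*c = (c)*(c^3 - c^2 - 5*c - 3) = c*(c - 3)*(c^2 + 2*c + 1) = c*(c - 3)*(c + 1)*(c + 1)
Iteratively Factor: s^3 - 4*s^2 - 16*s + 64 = (s - 4)*(s^2 - 16) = (s - 4)^2*(s + 4)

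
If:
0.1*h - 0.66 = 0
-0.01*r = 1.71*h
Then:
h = 6.60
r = -1128.60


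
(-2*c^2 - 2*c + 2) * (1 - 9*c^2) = 18*c^4 + 18*c^3 - 20*c^2 - 2*c + 2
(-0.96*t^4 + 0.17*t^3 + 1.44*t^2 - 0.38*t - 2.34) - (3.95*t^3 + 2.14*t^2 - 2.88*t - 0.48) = -0.96*t^4 - 3.78*t^3 - 0.7*t^2 + 2.5*t - 1.86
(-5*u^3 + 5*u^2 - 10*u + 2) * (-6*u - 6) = 30*u^4 + 30*u^2 + 48*u - 12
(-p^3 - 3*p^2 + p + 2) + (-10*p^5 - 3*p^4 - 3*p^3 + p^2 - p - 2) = -10*p^5 - 3*p^4 - 4*p^3 - 2*p^2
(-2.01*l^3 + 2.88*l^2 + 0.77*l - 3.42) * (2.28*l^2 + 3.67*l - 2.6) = -4.5828*l^5 - 0.8103*l^4 + 17.5512*l^3 - 12.4597*l^2 - 14.5534*l + 8.892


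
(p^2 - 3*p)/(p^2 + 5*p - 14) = p*(p - 3)/(p^2 + 5*p - 14)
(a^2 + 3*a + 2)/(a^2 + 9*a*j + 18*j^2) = (a^2 + 3*a + 2)/(a^2 + 9*a*j + 18*j^2)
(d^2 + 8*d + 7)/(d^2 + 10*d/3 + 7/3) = 3*(d + 7)/(3*d + 7)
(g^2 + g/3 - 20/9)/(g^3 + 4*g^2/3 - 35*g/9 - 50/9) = (3*g - 4)/(3*g^2 - g - 10)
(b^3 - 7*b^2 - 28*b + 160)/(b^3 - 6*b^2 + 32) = (b^2 - 3*b - 40)/(b^2 - 2*b - 8)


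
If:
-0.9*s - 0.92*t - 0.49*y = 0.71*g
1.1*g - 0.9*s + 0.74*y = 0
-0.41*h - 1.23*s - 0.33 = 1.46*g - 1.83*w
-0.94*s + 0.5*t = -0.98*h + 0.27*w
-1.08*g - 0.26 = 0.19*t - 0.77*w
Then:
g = 0.109515410754293 - 0.956167615955765*y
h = 0.35901906214592 - 0.94243535471305*y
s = 0.133852168699692 - 0.346427086168157*y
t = 0.544199331391233*y - 0.215459666810077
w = 0.438102996000938 - 1.20683526268557*y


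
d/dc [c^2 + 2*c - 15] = 2*c + 2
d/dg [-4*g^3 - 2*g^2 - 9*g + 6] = -12*g^2 - 4*g - 9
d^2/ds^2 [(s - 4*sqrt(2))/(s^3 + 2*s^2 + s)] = 2*(3*s^3 - 24*sqrt(2)*s^2 - 16*sqrt(2)*s - 4*sqrt(2))/(s^3*(s^4 + 4*s^3 + 6*s^2 + 4*s + 1))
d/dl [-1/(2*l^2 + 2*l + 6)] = (l + 1/2)/(l^2 + l + 3)^2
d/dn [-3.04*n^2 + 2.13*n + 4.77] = 2.13 - 6.08*n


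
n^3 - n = n*(n - 1)*(n + 1)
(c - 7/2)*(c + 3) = c^2 - c/2 - 21/2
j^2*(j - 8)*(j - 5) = j^4 - 13*j^3 + 40*j^2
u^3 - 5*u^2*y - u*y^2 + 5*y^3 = (u - 5*y)*(u - y)*(u + y)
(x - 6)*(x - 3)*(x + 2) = x^3 - 7*x^2 + 36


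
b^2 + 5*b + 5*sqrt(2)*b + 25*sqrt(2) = (b + 5)*(b + 5*sqrt(2))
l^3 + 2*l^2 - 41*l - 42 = (l - 6)*(l + 1)*(l + 7)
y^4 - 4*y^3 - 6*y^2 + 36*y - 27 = (y - 3)^2*(y - 1)*(y + 3)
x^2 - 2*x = x*(x - 2)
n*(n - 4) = n^2 - 4*n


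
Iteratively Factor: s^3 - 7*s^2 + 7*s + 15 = (s - 3)*(s^2 - 4*s - 5) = (s - 3)*(s + 1)*(s - 5)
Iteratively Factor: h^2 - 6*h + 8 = (h - 4)*(h - 2)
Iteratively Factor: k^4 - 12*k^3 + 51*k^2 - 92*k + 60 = (k - 2)*(k^3 - 10*k^2 + 31*k - 30) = (k - 2)^2*(k^2 - 8*k + 15) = (k - 3)*(k - 2)^2*(k - 5)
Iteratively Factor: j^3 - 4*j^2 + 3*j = (j)*(j^2 - 4*j + 3) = j*(j - 3)*(j - 1)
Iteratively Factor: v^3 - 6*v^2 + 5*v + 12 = (v - 4)*(v^2 - 2*v - 3) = (v - 4)*(v - 3)*(v + 1)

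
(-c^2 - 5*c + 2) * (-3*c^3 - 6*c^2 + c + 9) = 3*c^5 + 21*c^4 + 23*c^3 - 26*c^2 - 43*c + 18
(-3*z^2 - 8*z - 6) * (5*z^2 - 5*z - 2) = -15*z^4 - 25*z^3 + 16*z^2 + 46*z + 12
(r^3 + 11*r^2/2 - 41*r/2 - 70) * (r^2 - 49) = r^5 + 11*r^4/2 - 139*r^3/2 - 679*r^2/2 + 2009*r/2 + 3430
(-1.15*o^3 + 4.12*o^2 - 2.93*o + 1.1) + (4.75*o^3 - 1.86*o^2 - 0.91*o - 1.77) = 3.6*o^3 + 2.26*o^2 - 3.84*o - 0.67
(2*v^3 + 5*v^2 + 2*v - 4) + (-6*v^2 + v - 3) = 2*v^3 - v^2 + 3*v - 7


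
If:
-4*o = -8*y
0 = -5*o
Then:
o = 0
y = 0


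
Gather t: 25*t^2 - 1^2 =25*t^2 - 1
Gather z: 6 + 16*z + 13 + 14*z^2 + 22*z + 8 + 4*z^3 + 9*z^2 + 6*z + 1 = 4*z^3 + 23*z^2 + 44*z + 28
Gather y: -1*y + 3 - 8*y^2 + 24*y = -8*y^2 + 23*y + 3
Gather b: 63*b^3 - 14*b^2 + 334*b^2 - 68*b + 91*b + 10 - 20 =63*b^3 + 320*b^2 + 23*b - 10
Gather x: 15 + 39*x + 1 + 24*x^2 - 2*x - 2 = 24*x^2 + 37*x + 14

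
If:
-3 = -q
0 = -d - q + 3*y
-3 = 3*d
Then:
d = -1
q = 3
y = 2/3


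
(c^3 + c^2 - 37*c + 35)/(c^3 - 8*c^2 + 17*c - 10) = (c + 7)/(c - 2)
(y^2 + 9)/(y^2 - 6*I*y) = (y^2 + 9)/(y*(y - 6*I))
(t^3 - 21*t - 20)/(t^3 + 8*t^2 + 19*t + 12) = (t - 5)/(t + 3)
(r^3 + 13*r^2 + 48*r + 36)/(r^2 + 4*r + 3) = (r^2 + 12*r + 36)/(r + 3)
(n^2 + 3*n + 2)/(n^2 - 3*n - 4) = (n + 2)/(n - 4)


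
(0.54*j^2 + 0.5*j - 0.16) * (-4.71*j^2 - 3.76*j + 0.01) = -2.5434*j^4 - 4.3854*j^3 - 1.121*j^2 + 0.6066*j - 0.0016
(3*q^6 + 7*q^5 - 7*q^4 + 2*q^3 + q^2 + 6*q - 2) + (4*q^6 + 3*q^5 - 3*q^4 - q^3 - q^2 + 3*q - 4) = 7*q^6 + 10*q^5 - 10*q^4 + q^3 + 9*q - 6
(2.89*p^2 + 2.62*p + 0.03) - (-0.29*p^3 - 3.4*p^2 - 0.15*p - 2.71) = 0.29*p^3 + 6.29*p^2 + 2.77*p + 2.74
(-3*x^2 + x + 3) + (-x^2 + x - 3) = -4*x^2 + 2*x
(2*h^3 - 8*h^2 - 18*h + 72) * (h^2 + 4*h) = 2*h^5 - 50*h^3 + 288*h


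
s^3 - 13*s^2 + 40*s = s*(s - 8)*(s - 5)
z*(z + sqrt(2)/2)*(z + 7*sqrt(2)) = z^3 + 15*sqrt(2)*z^2/2 + 7*z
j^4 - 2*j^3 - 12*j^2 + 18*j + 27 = (j - 3)^2*(j + 1)*(j + 3)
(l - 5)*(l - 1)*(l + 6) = l^3 - 31*l + 30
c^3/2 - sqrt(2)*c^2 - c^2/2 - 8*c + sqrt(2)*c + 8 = (c/2 + sqrt(2))*(c - 1)*(c - 4*sqrt(2))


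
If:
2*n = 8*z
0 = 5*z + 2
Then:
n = -8/5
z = -2/5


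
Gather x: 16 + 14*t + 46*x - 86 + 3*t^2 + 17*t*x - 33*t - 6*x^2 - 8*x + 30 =3*t^2 - 19*t - 6*x^2 + x*(17*t + 38) - 40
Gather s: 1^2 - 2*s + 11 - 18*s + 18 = 30 - 20*s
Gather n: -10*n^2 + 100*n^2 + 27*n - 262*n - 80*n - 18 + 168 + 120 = 90*n^2 - 315*n + 270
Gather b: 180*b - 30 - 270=180*b - 300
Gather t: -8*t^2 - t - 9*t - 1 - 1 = -8*t^2 - 10*t - 2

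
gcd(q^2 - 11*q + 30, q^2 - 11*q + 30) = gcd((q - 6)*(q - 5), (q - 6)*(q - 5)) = q^2 - 11*q + 30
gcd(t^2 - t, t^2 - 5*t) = t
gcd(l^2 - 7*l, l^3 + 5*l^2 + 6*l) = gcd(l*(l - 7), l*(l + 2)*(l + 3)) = l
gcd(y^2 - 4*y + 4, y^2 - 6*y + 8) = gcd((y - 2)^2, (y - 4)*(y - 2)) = y - 2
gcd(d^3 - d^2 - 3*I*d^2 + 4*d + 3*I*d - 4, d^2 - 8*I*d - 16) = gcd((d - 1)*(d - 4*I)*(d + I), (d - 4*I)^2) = d - 4*I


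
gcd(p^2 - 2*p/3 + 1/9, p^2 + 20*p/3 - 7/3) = p - 1/3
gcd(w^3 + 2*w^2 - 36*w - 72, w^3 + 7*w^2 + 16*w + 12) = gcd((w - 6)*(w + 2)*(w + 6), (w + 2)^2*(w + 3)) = w + 2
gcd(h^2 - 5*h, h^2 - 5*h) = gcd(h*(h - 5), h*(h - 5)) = h^2 - 5*h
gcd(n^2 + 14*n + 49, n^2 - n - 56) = n + 7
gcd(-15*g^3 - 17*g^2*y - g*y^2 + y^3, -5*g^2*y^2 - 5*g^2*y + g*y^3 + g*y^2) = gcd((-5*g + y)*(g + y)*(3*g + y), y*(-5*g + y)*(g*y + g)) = -5*g + y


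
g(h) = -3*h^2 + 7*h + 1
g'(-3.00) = 25.00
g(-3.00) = -47.00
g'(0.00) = 7.00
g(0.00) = 1.00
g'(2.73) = -9.38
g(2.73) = -2.25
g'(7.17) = -36.02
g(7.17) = -103.04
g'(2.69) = -9.14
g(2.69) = -1.88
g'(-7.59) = 52.54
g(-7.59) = -224.95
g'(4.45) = -19.70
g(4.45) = -27.26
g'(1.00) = 1.00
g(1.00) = 5.00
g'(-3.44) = 27.64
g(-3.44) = -58.58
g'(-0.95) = 12.70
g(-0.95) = -8.36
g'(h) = 7 - 6*h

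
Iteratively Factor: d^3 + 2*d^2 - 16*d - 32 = (d + 2)*(d^2 - 16) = (d + 2)*(d + 4)*(d - 4)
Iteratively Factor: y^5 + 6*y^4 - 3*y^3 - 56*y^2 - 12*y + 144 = (y - 2)*(y^4 + 8*y^3 + 13*y^2 - 30*y - 72) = (y - 2)*(y + 3)*(y^3 + 5*y^2 - 2*y - 24) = (y - 2)*(y + 3)*(y + 4)*(y^2 + y - 6) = (y - 2)^2*(y + 3)*(y + 4)*(y + 3)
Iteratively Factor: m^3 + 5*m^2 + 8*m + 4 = (m + 2)*(m^2 + 3*m + 2) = (m + 2)^2*(m + 1)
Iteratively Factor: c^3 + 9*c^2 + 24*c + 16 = (c + 4)*(c^2 + 5*c + 4) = (c + 1)*(c + 4)*(c + 4)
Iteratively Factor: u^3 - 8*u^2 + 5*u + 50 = (u + 2)*(u^2 - 10*u + 25) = (u - 5)*(u + 2)*(u - 5)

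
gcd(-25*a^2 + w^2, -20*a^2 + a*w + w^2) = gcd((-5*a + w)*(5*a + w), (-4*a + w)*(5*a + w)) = 5*a + w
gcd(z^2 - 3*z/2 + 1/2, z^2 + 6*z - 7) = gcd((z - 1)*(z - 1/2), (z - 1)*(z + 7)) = z - 1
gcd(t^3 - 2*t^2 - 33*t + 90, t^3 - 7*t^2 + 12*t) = t - 3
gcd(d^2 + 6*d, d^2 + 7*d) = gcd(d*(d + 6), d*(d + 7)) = d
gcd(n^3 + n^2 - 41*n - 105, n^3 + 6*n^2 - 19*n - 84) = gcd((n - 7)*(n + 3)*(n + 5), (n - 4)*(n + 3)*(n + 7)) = n + 3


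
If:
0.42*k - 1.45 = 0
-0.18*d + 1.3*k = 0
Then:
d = 24.93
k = 3.45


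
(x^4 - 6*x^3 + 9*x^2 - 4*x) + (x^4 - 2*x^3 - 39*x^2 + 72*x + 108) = 2*x^4 - 8*x^3 - 30*x^2 + 68*x + 108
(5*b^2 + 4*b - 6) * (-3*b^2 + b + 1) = -15*b^4 - 7*b^3 + 27*b^2 - 2*b - 6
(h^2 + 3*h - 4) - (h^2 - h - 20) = 4*h + 16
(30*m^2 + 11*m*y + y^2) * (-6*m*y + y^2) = -180*m^3*y - 36*m^2*y^2 + 5*m*y^3 + y^4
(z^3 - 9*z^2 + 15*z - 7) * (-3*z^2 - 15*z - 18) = -3*z^5 + 12*z^4 + 72*z^3 - 42*z^2 - 165*z + 126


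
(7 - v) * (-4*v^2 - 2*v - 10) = 4*v^3 - 26*v^2 - 4*v - 70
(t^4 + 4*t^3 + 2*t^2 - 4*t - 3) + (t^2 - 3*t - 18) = t^4 + 4*t^3 + 3*t^2 - 7*t - 21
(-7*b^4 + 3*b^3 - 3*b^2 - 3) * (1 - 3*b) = 21*b^5 - 16*b^4 + 12*b^3 - 3*b^2 + 9*b - 3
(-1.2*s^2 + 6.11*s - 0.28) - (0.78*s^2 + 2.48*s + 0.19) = -1.98*s^2 + 3.63*s - 0.47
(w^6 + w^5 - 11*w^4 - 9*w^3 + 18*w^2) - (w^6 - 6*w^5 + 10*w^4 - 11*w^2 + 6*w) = 7*w^5 - 21*w^4 - 9*w^3 + 29*w^2 - 6*w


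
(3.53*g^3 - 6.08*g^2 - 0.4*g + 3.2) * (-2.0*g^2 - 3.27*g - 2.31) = -7.06*g^5 + 0.616900000000001*g^4 + 12.5273*g^3 + 8.9528*g^2 - 9.54*g - 7.392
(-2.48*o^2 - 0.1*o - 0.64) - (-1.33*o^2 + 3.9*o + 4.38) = -1.15*o^2 - 4.0*o - 5.02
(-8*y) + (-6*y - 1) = -14*y - 1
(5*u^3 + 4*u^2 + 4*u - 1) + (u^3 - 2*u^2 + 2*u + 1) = 6*u^3 + 2*u^2 + 6*u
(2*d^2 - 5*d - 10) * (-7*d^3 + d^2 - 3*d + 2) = -14*d^5 + 37*d^4 + 59*d^3 + 9*d^2 + 20*d - 20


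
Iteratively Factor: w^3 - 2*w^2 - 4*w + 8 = (w + 2)*(w^2 - 4*w + 4) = (w - 2)*(w + 2)*(w - 2)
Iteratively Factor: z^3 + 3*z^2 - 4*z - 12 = (z + 2)*(z^2 + z - 6) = (z - 2)*(z + 2)*(z + 3)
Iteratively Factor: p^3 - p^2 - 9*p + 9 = (p - 3)*(p^2 + 2*p - 3) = (p - 3)*(p - 1)*(p + 3)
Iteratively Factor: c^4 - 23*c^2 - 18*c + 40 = (c - 1)*(c^3 + c^2 - 22*c - 40) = (c - 1)*(c + 4)*(c^2 - 3*c - 10) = (c - 5)*(c - 1)*(c + 4)*(c + 2)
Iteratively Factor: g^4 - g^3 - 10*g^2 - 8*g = (g)*(g^3 - g^2 - 10*g - 8) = g*(g + 1)*(g^2 - 2*g - 8) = g*(g - 4)*(g + 1)*(g + 2)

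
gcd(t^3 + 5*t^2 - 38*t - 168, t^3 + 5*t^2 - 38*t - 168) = t^3 + 5*t^2 - 38*t - 168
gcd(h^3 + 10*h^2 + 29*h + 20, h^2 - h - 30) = h + 5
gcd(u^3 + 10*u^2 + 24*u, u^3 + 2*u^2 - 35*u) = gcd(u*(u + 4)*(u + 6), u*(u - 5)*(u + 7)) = u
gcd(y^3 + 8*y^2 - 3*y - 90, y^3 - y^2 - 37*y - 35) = y + 5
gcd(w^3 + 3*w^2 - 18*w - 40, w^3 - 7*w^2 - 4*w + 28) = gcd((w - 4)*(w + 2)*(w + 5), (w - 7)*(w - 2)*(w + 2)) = w + 2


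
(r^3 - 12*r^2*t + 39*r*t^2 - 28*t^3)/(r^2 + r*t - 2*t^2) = (r^2 - 11*r*t + 28*t^2)/(r + 2*t)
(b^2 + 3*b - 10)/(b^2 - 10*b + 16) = (b + 5)/(b - 8)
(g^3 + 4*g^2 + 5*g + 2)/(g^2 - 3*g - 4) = (g^2 + 3*g + 2)/(g - 4)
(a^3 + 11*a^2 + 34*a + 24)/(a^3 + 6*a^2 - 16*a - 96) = (a + 1)/(a - 4)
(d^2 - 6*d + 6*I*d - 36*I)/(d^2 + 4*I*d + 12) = (d - 6)/(d - 2*I)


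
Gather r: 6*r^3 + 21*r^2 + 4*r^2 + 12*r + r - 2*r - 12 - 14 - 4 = 6*r^3 + 25*r^2 + 11*r - 30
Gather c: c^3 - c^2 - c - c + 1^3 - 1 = c^3 - c^2 - 2*c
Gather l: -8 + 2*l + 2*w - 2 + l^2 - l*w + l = l^2 + l*(3 - w) + 2*w - 10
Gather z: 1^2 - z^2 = 1 - z^2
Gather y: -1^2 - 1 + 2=0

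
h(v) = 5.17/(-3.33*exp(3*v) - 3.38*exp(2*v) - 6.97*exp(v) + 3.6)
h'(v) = 5.17*(9.99*exp(3*v) + 6.76*exp(2*v) + 6.97*exp(v))/(-3.33*exp(3*v) - 3.38*exp(2*v) - 6.97*exp(v) + 3.6)^2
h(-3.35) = 1.54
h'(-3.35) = 0.12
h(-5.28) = 1.45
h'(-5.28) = 0.01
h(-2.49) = 1.73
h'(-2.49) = 0.36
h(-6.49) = 1.44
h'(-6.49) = 0.00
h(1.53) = -0.01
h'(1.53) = 0.03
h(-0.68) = -4.20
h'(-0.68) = 22.38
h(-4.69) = 1.46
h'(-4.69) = 0.03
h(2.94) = -0.00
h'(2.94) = 0.00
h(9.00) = 0.00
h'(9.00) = 0.00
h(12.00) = 0.00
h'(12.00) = 0.00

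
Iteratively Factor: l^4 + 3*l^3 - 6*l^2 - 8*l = (l - 2)*(l^3 + 5*l^2 + 4*l) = l*(l - 2)*(l^2 + 5*l + 4) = l*(l - 2)*(l + 1)*(l + 4)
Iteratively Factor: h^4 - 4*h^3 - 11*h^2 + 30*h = (h)*(h^3 - 4*h^2 - 11*h + 30) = h*(h - 2)*(h^2 - 2*h - 15) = h*(h - 2)*(h + 3)*(h - 5)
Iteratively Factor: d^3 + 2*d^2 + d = (d + 1)*(d^2 + d) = (d + 1)^2*(d)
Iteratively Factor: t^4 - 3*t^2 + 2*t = (t - 1)*(t^3 + t^2 - 2*t) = (t - 1)^2*(t^2 + 2*t) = t*(t - 1)^2*(t + 2)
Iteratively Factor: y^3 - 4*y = (y)*(y^2 - 4) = y*(y + 2)*(y - 2)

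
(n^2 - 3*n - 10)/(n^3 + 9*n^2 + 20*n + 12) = (n - 5)/(n^2 + 7*n + 6)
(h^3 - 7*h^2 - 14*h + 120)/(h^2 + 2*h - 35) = (h^2 - 2*h - 24)/(h + 7)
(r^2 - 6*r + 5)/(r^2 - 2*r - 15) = (r - 1)/(r + 3)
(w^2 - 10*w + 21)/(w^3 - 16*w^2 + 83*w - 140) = (w - 3)/(w^2 - 9*w + 20)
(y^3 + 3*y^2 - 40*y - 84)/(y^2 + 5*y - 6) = (y^3 + 3*y^2 - 40*y - 84)/(y^2 + 5*y - 6)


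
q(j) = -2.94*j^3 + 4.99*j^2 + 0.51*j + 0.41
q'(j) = -8.82*j^2 + 9.98*j + 0.51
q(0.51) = 1.58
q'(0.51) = 3.31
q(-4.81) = 440.58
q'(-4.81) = -251.55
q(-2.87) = 109.55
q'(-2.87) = -100.78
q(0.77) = 2.42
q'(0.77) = 2.97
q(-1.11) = 10.01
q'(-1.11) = -21.43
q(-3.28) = 156.17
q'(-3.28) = -127.11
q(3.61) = -71.03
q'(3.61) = -78.41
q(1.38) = 2.89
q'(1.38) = -2.51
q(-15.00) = 11038.01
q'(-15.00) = -2133.69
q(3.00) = -32.53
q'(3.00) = -48.93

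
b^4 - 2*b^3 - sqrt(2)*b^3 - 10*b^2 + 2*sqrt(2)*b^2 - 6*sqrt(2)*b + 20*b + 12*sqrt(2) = (b - 2)*(b - 3*sqrt(2))*(b + sqrt(2))^2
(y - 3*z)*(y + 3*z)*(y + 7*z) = y^3 + 7*y^2*z - 9*y*z^2 - 63*z^3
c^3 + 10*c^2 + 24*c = c*(c + 4)*(c + 6)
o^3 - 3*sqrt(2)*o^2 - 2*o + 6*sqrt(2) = (o - 3*sqrt(2))*(o - sqrt(2))*(o + sqrt(2))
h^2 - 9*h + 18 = (h - 6)*(h - 3)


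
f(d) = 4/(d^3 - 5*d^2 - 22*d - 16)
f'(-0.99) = 4444.05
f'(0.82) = 0.08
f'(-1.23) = 7.73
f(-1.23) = 2.45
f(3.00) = -0.04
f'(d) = 4*(-3*d^2 + 10*d + 22)/(d^3 - 5*d^2 - 22*d - 16)^2 = 4*(-3*d^2 + 10*d + 22)/(-d^3 + 5*d^2 + 22*d + 16)^2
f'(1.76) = 0.03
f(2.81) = -0.04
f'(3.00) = 0.01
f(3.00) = -0.04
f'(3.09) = 0.01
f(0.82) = -0.11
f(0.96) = -0.10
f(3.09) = -0.04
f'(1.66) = 0.03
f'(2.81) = 0.01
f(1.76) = -0.06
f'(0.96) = 0.07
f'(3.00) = 0.01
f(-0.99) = -44.05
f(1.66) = -0.06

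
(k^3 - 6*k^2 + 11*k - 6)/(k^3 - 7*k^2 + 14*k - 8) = (k - 3)/(k - 4)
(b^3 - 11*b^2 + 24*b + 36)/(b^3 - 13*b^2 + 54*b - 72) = (b^2 - 5*b - 6)/(b^2 - 7*b + 12)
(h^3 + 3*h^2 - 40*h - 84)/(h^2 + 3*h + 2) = (h^2 + h - 42)/(h + 1)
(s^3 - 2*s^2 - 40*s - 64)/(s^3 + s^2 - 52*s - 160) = (s + 2)/(s + 5)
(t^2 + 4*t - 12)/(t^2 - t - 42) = (t - 2)/(t - 7)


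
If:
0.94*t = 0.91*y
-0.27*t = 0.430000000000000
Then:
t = -1.59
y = -1.65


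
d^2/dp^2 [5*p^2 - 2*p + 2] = 10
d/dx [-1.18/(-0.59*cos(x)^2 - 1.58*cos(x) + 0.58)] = (1.3924*cos(x) + 1.8644)*sin(x)/(0.59*cos(x)^2 + 1.58*cos(x) - 0.58)^2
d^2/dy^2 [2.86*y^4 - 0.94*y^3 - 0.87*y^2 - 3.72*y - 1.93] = 34.32*y^2 - 5.64*y - 1.74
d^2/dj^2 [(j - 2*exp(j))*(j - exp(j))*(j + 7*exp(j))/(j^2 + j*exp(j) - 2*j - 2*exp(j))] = (3*j^6*exp(j) - 79*j^5*exp(2*j) - 12*j^5*exp(j) + 69*j^4*exp(3*j) + 404*j^4*exp(2*j) + 135*j^3*exp(4*j) - 444*j^3*exp(3*j) - 572*j^3*exp(2*j) + 36*j^3*exp(j) + 8*j^3 + 56*j^2*exp(5*j) - 708*j^2*exp(4*j) + 1092*j^2*exp(3*j) + 108*j^2*exp(2*j) + 24*j^2*exp(j) - 280*j*exp(5*j) + 1092*j*exp(4*j) - 1188*j*exp(3*j) + 24*j*exp(2*j) + 364*exp(5*j) - 396*exp(4*j) + 296*exp(3*j))/(j^6 + 3*j^5*exp(j) - 6*j^5 + 3*j^4*exp(2*j) - 18*j^4*exp(j) + 12*j^4 + j^3*exp(3*j) - 18*j^3*exp(2*j) + 36*j^3*exp(j) - 8*j^3 - 6*j^2*exp(3*j) + 36*j^2*exp(2*j) - 24*j^2*exp(j) + 12*j*exp(3*j) - 24*j*exp(2*j) - 8*exp(3*j))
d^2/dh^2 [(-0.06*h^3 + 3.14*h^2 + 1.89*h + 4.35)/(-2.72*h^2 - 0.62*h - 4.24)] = (4.44089209850063e-16*h^5 - 2.8421709430404e-14*h^4 - 18.713168*h^3 + 25.12608*h^2 + 93.238848*h - 5.97138400000002)/(20.123648*h^6 + 13.761024*h^5 + 97.244352*h^4 + 43.140344*h^3 + 151.586784*h^2 + 33.438336*h + 76.225024)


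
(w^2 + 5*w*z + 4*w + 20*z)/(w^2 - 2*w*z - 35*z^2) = (-w - 4)/(-w + 7*z)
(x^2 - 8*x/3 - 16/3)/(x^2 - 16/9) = 3*(x - 4)/(3*x - 4)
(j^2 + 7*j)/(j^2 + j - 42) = j/(j - 6)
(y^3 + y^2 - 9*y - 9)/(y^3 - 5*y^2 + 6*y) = (y^2 + 4*y + 3)/(y*(y - 2))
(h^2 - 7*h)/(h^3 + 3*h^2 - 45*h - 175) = h/(h^2 + 10*h + 25)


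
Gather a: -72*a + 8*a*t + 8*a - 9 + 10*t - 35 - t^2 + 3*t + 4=a*(8*t - 64) - t^2 + 13*t - 40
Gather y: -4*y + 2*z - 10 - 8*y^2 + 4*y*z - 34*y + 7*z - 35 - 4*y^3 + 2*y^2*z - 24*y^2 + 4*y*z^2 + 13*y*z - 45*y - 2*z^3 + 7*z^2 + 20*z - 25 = -4*y^3 + y^2*(2*z - 32) + y*(4*z^2 + 17*z - 83) - 2*z^3 + 7*z^2 + 29*z - 70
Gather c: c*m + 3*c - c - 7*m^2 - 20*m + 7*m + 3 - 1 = c*(m + 2) - 7*m^2 - 13*m + 2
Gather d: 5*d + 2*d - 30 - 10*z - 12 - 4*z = 7*d - 14*z - 42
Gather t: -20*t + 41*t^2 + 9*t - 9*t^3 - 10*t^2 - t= -9*t^3 + 31*t^2 - 12*t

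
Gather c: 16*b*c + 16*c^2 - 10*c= 16*c^2 + c*(16*b - 10)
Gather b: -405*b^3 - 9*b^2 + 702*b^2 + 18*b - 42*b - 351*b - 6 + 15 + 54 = -405*b^3 + 693*b^2 - 375*b + 63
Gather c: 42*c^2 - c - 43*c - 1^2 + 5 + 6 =42*c^2 - 44*c + 10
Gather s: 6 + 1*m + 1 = m + 7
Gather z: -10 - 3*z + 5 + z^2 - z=z^2 - 4*z - 5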